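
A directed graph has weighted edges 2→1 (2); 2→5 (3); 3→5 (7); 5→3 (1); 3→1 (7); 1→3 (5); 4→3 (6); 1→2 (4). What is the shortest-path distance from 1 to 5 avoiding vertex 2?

Paths from 1 to 5 avoiding 2:
1 - 3 - 5: 5 + 7 = 12
Shortest: 12.

12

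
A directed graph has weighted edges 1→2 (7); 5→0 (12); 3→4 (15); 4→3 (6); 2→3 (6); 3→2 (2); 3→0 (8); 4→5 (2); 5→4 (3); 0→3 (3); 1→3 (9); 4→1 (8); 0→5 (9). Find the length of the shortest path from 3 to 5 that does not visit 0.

17

Routes from 3 to 5 avoiding 0:
3→4→5: 15 + 2 = 17
The minimum is 17.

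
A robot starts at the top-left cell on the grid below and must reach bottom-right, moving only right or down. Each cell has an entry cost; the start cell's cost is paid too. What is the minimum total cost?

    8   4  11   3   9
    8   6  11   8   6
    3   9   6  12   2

42

Take [0,0]→[0,1]→[0,2]→[0,3]→[1,3]→[1,4]→[2,4] for a total of 8 + 4 + 11 + 3 + 8 + 6 + 2 = 42.
For comparison, the top-then-right route costs 43.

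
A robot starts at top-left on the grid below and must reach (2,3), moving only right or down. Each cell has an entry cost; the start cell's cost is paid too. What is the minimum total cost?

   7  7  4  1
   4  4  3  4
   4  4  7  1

Cheapest: r0c0→r1c0→r1c1→r1c2→r1c3→r2c3
  7 + 4 + 4 + 3 + 4 + 1 = 23
(Top row then right column would cost 24.)

23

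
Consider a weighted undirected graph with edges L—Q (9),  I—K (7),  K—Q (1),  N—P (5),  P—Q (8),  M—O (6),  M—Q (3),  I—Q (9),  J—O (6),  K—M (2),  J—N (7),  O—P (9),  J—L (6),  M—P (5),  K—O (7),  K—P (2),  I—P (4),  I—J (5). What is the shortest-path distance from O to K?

A few of the O→K routes:
O → P → K: 9 + 2 = 11
O → M → P → K: 6 + 5 + 2 = 13
O → M → Q → K: 6 + 3 + 1 = 10
O → M → K: 6 + 2 = 8
O → K: 7
The minimum is 7.

7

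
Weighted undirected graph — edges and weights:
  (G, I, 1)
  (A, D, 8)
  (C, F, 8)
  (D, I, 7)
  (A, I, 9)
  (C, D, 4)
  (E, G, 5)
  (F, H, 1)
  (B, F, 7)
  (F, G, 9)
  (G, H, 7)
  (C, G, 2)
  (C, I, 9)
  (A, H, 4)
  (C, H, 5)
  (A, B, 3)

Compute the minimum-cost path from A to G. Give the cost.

10

Checking several routes:
A-H-C-G: 4 + 5 + 2 = 11
A-H-F-G: 4 + 1 + 9 = 14
A-I-G: 9 + 1 = 10
A-H-G: 4 + 7 = 11
Shortest: 10.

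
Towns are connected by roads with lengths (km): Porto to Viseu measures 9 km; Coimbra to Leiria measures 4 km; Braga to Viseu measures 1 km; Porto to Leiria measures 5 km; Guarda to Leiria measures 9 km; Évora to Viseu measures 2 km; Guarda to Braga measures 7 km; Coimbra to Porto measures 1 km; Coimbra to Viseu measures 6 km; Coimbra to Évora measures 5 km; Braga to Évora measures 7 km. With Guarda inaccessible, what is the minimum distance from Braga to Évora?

Paths from Braga to Évora avoiding Guarda:
Braga - Viseu - Porto - Leiria - Coimbra - Évora: 1 + 9 + 5 + 4 + 5 = 24
Braga - Évora: 7
Braga - Viseu - Porto - Coimbra - Évora: 1 + 9 + 1 + 5 = 16
Braga - Viseu - Coimbra - Évora: 1 + 6 + 5 = 12
Braga - Viseu - Évora: 1 + 2 = 3
Best route has total 3 km.

3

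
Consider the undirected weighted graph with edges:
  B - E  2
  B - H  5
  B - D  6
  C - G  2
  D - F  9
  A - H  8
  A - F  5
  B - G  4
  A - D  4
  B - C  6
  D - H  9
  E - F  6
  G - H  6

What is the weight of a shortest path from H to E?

A few of the H→E routes:
H -> B -> E: 5 + 2 = 7
H -> A -> F -> E: 8 + 5 + 6 = 19
H -> G -> B -> E: 6 + 4 + 2 = 12
H -> G -> C -> B -> E: 6 + 2 + 6 + 2 = 16
H -> A -> D -> B -> E: 8 + 4 + 6 + 2 = 20
H -> D -> B -> E: 9 + 6 + 2 = 17
Best route has total 7.

7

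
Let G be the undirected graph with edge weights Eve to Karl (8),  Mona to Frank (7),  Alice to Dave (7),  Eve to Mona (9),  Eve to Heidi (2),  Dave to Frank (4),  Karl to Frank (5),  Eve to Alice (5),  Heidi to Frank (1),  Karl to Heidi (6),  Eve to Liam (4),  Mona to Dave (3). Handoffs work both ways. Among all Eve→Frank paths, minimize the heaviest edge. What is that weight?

Checking several routes:
Eve - Heidi - Frank: max(2, 1) = 2
Eve - Alice - Dave - Frank: max(5, 7, 4) = 7
Eve - Karl - Frank: max(8, 5) = 8
Eve - Alice - Dave - Mona - Frank: max(5, 7, 3, 7) = 7
Eve - Heidi - Karl - Frank: max(2, 6, 5) = 6
Smallest bottleneck: 2.

2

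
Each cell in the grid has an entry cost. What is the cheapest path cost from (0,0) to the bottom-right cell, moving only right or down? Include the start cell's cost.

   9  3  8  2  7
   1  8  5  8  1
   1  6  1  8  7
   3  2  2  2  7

27

Best path: [0,0]→[1,0]→[2,0]→[3,0]→[3,1]→[3,2]→[3,3]→[3,4]
Cost: 9 + 1 + 1 + 3 + 2 + 2 + 2 + 7 = 27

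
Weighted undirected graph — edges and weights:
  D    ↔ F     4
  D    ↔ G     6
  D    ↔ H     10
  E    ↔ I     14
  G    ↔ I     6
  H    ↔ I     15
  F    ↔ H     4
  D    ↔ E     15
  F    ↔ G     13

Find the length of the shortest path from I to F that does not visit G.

Checking several routes:
I→H→D→F: 15 + 10 + 4 = 29
I→E→D→F: 14 + 15 + 4 = 33
I→H→F: 15 + 4 = 19
The minimum is 19.

19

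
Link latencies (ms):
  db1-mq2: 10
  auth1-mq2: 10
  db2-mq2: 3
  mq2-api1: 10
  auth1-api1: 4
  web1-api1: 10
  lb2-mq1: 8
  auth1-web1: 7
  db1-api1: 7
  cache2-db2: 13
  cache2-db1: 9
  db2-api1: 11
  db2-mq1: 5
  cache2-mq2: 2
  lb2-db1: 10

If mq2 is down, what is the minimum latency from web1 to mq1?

26

Checking several routes:
web1 → api1 → db1 → lb2 → mq1: 10 + 7 + 10 + 8 = 35
web1 → api1 → db2 → mq1: 10 + 11 + 5 = 26
web1 → auth1 → api1 → db2 → mq1: 7 + 4 + 11 + 5 = 27
Shortest: 26 ms.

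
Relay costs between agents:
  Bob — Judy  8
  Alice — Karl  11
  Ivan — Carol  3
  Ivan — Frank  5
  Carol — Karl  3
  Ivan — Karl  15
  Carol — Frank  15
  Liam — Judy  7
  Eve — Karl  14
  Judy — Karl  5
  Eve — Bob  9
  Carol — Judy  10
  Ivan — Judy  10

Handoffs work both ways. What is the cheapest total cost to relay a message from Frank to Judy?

15

Some routes from Frank to Judy:
Frank-Ivan-Judy: 5 + 10 = 15
Frank-Ivan-Karl-Judy: 5 + 15 + 5 = 25
Frank-Ivan-Carol-Karl-Judy: 5 + 3 + 3 + 5 = 16
Frank-Ivan-Carol-Judy: 5 + 3 + 10 = 18
Frank-Carol-Karl-Judy: 15 + 3 + 5 = 23
The minimum is 15.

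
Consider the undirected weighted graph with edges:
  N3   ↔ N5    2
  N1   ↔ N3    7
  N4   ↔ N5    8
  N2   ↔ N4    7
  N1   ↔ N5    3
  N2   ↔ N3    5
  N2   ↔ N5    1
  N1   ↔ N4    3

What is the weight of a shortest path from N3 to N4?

8

Some routes from N3 to N4:
N3 -> N5 -> N2 -> N4: 2 + 1 + 7 = 10
N3 -> N5 -> N4: 2 + 8 = 10
N3 -> N5 -> N1 -> N4: 2 + 3 + 3 = 8
N3 -> N1 -> N4: 7 + 3 = 10
Shortest: 8.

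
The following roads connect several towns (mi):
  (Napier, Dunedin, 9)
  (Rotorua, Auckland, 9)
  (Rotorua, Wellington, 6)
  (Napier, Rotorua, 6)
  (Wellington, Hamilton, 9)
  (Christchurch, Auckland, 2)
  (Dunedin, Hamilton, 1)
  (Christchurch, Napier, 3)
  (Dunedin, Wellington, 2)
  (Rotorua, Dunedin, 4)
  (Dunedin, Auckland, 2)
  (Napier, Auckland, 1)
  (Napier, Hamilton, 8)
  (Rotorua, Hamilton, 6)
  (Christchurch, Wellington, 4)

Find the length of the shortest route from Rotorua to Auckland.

6

Checking several routes:
Rotorua → Napier → Auckland: 6 + 1 = 7
Rotorua → Hamilton → Dunedin → Auckland: 6 + 1 + 2 = 9
Rotorua → Auckland: 9
Rotorua → Napier → Christchurch → Auckland: 6 + 3 + 2 = 11
Rotorua → Wellington → Dunedin → Auckland: 6 + 2 + 2 = 10
Rotorua → Dunedin → Auckland: 4 + 2 = 6
Shortest: 6 mi.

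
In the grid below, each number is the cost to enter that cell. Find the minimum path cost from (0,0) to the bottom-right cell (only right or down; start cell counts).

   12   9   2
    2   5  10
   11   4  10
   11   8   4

Path [0,0]→[1,0]→[1,1]→[2,1]→[3,1]→[3,2]: 12 + 2 + 5 + 4 + 8 + 4 = 35.
(Top row then right column would cost 47.)

35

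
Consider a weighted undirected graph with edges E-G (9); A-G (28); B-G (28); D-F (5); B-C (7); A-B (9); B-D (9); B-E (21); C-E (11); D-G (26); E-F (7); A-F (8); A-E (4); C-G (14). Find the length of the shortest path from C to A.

15

Comparing a few candidate routes:
C -> B -> A: 7 + 9 = 16
C -> E -> F -> A: 11 + 7 + 8 = 26
C -> E -> A: 11 + 4 = 15
Best route has total 15.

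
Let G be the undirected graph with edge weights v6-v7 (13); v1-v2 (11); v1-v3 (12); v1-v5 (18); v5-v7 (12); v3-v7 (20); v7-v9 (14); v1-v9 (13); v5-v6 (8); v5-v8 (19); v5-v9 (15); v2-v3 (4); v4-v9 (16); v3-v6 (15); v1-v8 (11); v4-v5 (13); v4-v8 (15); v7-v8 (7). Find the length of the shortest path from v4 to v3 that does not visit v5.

Some routes from v4 to v3 avoiding v5:
v4 → v8 → v1 → v3: 15 + 11 + 12 = 38
v4 → v9 → v1 → v3: 16 + 13 + 12 = 41
v4 → v8 → v7 → v3: 15 + 7 + 20 = 42
v4 → v8 → v1 → v2 → v3: 15 + 11 + 11 + 4 = 41
Best route has total 38.

38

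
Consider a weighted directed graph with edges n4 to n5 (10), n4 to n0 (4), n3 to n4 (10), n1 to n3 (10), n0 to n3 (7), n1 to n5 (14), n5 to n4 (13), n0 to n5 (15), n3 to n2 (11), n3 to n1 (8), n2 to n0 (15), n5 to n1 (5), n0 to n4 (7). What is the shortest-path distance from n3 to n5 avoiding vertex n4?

22

Paths from n3 to n5 avoiding n4:
n3 -> n1 -> n5: 8 + 14 = 22
n3 -> n2 -> n0 -> n5: 11 + 15 + 15 = 41
The minimum is 22.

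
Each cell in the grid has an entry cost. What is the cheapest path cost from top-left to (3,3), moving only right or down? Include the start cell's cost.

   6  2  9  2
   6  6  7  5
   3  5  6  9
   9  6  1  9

Cheapest: r0c0 -> r0c1 -> r1c1 -> r2c1 -> r2c2 -> r3c2 -> r3c3
  6 + 2 + 6 + 5 + 6 + 1 + 9 = 35
(Top row then right column would cost 42.)

35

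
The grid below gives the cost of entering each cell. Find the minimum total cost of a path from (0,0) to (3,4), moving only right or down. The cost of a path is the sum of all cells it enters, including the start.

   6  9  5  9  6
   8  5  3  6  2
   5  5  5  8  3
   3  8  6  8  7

40

Take (0,0) → (1,0) → (1,1) → (1,2) → (1,3) → (1,4) → (2,4) → (3,4) for a total of 6 + 8 + 5 + 3 + 6 + 2 + 3 + 7 = 40.
For comparison, the top-then-right route costs 47.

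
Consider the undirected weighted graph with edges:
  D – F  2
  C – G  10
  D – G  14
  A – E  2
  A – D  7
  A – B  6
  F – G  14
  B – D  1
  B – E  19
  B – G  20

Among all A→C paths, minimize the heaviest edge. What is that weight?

Checking several routes:
A -> D -> G -> C: max(7, 14, 10) = 14
A -> B -> D -> F -> G -> C: max(6, 1, 2, 14, 10) = 14
A -> D -> F -> G -> C: max(7, 2, 14, 10) = 14
Smallest bottleneck: 14.

14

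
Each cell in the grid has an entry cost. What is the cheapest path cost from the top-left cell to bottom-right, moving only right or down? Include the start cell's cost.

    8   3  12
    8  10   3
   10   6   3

One optimal route is (0,0) -> (0,1) -> (1,1) -> (1,2) -> (2,2).
Its cost is 8 + 3 + 10 + 3 + 3 = 27.
For comparison, the top-then-right route costs 29.

27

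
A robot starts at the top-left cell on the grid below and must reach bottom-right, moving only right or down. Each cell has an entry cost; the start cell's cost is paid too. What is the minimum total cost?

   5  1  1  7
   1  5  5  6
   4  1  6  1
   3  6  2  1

Cheapest: [0,0]→[1,0]→[2,0]→[2,1]→[2,2]→[2,3]→[3,3]
  5 + 1 + 4 + 1 + 6 + 1 + 1 = 19

19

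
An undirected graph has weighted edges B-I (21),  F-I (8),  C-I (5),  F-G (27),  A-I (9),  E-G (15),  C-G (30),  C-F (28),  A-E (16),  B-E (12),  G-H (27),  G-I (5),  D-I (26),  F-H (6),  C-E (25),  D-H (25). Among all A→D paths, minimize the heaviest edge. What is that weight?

Some routes from A to D:
A→E→C→I→F→H→D: max(16, 25, 5, 8, 6, 25) = 25
A→E→B→I→F→H→D: max(16, 12, 21, 8, 6, 25) = 25
A→E→G→I→F→H→D: max(16, 15, 5, 8, 6, 25) = 25
Best route has worst link 25.

25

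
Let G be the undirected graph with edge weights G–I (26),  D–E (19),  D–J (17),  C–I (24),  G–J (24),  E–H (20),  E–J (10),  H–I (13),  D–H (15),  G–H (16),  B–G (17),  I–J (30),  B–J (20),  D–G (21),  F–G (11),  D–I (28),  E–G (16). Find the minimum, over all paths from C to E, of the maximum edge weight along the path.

Comparing a few candidate routes:
C-I-H-D-E: max(24, 13, 15, 19) = 24
C-I-H-D-J-E: max(24, 13, 15, 17, 10) = 24
C-I-H-D-J-G-E: max(24, 13, 15, 17, 24, 16) = 24
C-I-H-D-G-B-J-E: max(24, 13, 15, 21, 17, 20, 10) = 24
C-I-H-D-J-B-G-E: max(24, 13, 15, 17, 20, 17, 16) = 24
Best route has worst link 24.

24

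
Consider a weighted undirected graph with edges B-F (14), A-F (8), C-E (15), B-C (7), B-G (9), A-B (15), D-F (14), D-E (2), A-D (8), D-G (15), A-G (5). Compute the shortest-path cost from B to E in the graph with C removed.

A few of the B→E routes:
B -> G -> A -> D -> E: 9 + 5 + 8 + 2 = 24
B -> G -> D -> E: 9 + 15 + 2 = 26
B -> A -> D -> E: 15 + 8 + 2 = 25
Best route has total 24.

24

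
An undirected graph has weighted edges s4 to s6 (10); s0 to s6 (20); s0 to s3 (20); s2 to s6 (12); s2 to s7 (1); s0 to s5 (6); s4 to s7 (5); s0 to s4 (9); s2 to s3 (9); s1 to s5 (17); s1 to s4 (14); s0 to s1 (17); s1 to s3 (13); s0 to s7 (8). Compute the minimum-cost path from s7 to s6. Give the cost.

A few of the s7→s6 routes:
s7 → s0 → s4 → s6: 8 + 9 + 10 = 27
s7 → s2 → s6: 1 + 12 = 13
s7 → s4 → s6: 5 + 10 = 15
Shortest: 13.

13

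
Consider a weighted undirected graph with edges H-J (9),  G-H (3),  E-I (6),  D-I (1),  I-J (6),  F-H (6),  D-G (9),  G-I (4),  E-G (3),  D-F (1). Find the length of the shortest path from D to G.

5

Comparing a few candidate routes:
D -> I -> G: 1 + 4 = 5
D -> I -> E -> G: 1 + 6 + 3 = 10
D -> F -> H -> G: 1 + 6 + 3 = 10
D -> G: 9
Shortest: 5.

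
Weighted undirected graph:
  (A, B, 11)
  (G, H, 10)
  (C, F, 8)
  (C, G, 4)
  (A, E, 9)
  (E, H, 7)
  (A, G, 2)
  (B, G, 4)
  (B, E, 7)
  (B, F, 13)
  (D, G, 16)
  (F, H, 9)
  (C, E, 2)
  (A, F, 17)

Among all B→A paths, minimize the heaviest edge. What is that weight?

A few of the B→A routes:
B -> E -> H -> F -> C -> G -> A: max(7, 7, 9, 8, 4, 2) = 9
B -> E -> C -> G -> A: max(7, 2, 4, 2) = 7
B -> E -> A: max(7, 9) = 9
B -> G -> A: max(4, 2) = 4
B -> G -> C -> E -> A: max(4, 4, 2, 9) = 9
Best route has worst link 4.

4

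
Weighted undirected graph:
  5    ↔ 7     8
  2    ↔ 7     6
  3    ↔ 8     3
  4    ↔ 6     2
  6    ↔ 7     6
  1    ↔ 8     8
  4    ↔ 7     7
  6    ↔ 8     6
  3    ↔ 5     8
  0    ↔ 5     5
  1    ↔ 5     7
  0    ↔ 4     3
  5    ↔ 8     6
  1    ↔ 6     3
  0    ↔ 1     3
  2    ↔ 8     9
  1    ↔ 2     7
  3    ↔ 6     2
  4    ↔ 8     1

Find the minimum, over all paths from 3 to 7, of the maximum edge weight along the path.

A few of the 3→7 routes:
3 → 8 → 5 → 0 → 1 → 6 → 7: max(3, 6, 5, 3, 3, 6) = 6
3 → 8 → 4 → 0 → 1 → 6 → 7: max(3, 1, 3, 3, 3, 6) = 6
3 → 8 → 5 → 0 → 4 → 6 → 7: max(3, 6, 5, 3, 2, 6) = 6
Best route has worst link 6.

6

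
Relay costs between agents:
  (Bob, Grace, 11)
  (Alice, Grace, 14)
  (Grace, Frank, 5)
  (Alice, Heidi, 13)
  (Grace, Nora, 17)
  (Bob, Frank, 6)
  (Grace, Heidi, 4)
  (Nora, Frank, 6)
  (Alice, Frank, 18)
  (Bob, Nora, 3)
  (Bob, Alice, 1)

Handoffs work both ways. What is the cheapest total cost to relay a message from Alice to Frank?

7

A few of the Alice→Frank routes:
Alice→Bob→Nora→Frank: 1 + 3 + 6 = 10
Alice→Bob→Grace→Frank: 1 + 11 + 5 = 17
Alice→Frank: 18
Alice→Bob→Frank: 1 + 6 = 7
Best route has total 7.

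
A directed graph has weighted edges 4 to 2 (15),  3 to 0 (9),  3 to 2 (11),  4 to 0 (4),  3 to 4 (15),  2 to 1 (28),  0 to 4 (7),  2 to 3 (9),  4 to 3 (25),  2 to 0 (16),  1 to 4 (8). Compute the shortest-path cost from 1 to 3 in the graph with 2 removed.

33

Candidate routes:
1 → 4 → 3: 8 + 25 = 33
The minimum is 33.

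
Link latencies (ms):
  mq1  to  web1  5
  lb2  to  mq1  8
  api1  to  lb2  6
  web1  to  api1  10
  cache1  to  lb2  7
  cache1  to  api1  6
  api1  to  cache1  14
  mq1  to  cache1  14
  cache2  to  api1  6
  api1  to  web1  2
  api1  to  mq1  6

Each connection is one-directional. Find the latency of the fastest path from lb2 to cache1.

Candidate routes:
lb2 - mq1 - web1 - api1 - cache1: 8 + 5 + 10 + 14 = 37
lb2 - mq1 - cache1: 8 + 14 = 22
Shortest: 22 ms.

22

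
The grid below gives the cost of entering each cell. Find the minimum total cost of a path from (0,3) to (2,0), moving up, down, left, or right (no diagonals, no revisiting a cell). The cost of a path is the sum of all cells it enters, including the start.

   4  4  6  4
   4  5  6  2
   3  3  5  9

Cheapest: [0,3] [1,3] [1,2] [1,1] [2,1] [2,0]
  4 + 2 + 6 + 5 + 3 + 3 = 23

23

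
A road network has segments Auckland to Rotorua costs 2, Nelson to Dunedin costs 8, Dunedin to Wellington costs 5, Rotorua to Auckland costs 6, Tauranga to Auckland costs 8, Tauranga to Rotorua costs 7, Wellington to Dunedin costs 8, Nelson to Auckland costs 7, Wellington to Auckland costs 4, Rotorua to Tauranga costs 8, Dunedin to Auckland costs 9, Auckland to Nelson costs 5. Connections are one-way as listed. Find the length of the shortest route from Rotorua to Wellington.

Candidate routes:
Rotorua→Auckland→Nelson→Dunedin→Wellington: 6 + 5 + 8 + 5 = 24
Rotorua→Tauranga→Auckland→Nelson→Dunedin→Wellington: 8 + 8 + 5 + 8 + 5 = 34
Best route has total 24.

24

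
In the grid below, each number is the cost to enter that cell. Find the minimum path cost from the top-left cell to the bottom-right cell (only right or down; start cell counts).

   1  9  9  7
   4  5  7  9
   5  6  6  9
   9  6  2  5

Best path: r0c0 -> r1c0 -> r1c1 -> r2c1 -> r2c2 -> r3c2 -> r3c3
Cost: 1 + 4 + 5 + 6 + 6 + 2 + 5 = 29
For comparison, the top-then-right route costs 49.

29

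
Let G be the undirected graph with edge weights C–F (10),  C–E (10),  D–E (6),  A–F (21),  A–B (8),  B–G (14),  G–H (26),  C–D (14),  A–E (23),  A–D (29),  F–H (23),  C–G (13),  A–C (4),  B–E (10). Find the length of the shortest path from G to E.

A few of the G→E routes:
G → C → D → E: 13 + 14 + 6 = 33
G → B → E: 14 + 10 = 24
G → C → E: 13 + 10 = 23
G → C → A → B → E: 13 + 4 + 8 + 10 = 35
Shortest: 23.

23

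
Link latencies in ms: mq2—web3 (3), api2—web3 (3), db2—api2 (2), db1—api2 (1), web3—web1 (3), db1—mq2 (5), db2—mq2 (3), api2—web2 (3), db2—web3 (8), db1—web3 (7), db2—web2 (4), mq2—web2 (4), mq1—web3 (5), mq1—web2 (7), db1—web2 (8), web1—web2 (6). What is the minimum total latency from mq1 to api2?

Comparing a few candidate routes:
mq1-web3-mq2-db2-api2: 5 + 3 + 3 + 2 = 13
mq1-web3-api2: 5 + 3 = 8
mq1-web3-db1-api2: 5 + 7 + 1 = 13
mq1-web2-api2: 7 + 3 = 10
The minimum is 8 ms.

8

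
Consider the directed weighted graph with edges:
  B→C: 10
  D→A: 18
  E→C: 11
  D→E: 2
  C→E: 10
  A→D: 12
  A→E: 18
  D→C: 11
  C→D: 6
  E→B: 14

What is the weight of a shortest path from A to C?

23

Routes from A to C:
A - D - E - C: 12 + 2 + 11 = 25
A - D - C: 12 + 11 = 23
A - E - B - C: 18 + 14 + 10 = 42
A - E - C: 18 + 11 = 29
A - D - E - B - C: 12 + 2 + 14 + 10 = 38
Best route has total 23.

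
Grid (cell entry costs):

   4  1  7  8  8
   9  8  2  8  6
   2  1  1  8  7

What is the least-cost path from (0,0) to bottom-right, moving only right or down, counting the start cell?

Take [0,0]→[0,1]→[0,2]→[1,2]→[2,2]→[2,3]→[2,4] for a total of 4 + 1 + 7 + 2 + 1 + 8 + 7 = 30.
For comparison, the top-then-right route costs 41.

30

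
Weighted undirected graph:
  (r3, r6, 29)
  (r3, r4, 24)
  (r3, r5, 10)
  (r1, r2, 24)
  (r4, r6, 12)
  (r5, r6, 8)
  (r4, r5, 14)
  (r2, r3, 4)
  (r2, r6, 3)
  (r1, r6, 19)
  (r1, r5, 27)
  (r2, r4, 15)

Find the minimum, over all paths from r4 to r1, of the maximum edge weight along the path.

Comparing a few candidate routes:
r4 - r5 - r6 - r1: max(14, 8, 19) = 19
r4 - r5 - r3 - r2 - r6 - r1: max(14, 10, 4, 3, 19) = 19
r4 - r6 - r1: max(12, 19) = 19
r4 - r5 - r3 - r2 - r1: max(14, 10, 4, 24) = 24
r4 - r2 - r6 - r1: max(15, 3, 19) = 19
r4 - r2 - r3 - r5 - r6 - r1: max(15, 4, 10, 8, 19) = 19
The minimum achievable maximum is 19.

19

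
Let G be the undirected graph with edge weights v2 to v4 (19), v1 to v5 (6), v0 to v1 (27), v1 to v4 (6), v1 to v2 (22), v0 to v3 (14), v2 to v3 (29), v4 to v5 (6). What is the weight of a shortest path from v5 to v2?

Some routes from v5 to v2:
v5 -> v4 -> v2: 6 + 19 = 25
v5 -> v4 -> v1 -> v2: 6 + 6 + 22 = 34
v5 -> v1 -> v2: 6 + 22 = 28
v5 -> v1 -> v4 -> v2: 6 + 6 + 19 = 31
v5 -> v1 -> v0 -> v3 -> v2: 6 + 27 + 14 + 29 = 76
Best route has total 25.

25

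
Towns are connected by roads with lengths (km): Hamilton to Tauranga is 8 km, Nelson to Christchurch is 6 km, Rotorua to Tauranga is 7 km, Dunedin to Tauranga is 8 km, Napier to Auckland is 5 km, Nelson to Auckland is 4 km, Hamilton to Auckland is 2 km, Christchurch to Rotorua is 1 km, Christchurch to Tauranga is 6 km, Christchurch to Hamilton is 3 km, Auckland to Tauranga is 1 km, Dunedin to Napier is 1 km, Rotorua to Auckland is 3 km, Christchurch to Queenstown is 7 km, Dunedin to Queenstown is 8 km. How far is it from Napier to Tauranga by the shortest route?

6

Comparing a few candidate routes:
Napier -> Auckland -> Tauranga: 5 + 1 = 6
Napier -> Dunedin -> Tauranga: 1 + 8 = 9
Napier -> Auckland -> Rotorua -> Tauranga: 5 + 3 + 7 = 15
Shortest: 6 km.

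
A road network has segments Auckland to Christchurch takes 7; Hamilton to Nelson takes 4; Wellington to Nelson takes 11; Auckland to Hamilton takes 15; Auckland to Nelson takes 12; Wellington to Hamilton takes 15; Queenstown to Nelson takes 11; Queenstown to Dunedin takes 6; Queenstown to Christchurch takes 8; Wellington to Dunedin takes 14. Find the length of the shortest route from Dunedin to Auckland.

21

Checking several routes:
Dunedin→Wellington→Nelson→Hamilton→Auckland: 14 + 11 + 4 + 15 = 44
Dunedin→Queenstown→Nelson→Hamilton→Auckland: 6 + 11 + 4 + 15 = 36
Dunedin→Queenstown→Christchurch→Auckland: 6 + 8 + 7 = 21
Dunedin→Wellington→Hamilton→Auckland: 14 + 15 + 15 = 44
Dunedin→Wellington→Nelson→Auckland: 14 + 11 + 12 = 37
Dunedin→Queenstown→Nelson→Auckland: 6 + 11 + 12 = 29
Shortest: 21.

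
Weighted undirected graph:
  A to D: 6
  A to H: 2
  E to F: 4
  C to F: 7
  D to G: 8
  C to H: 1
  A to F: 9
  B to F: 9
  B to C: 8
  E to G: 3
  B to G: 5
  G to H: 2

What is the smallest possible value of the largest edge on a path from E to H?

3

Checking several routes:
E → F → C → B → G → H: max(4, 7, 8, 5, 2) = 8
E → F → C → B → G → D → A → H: max(4, 7, 8, 5, 8, 6, 2) = 8
E → G → H: max(3, 2) = 3
E → F → C → H: max(4, 7, 1) = 7
Best route has worst link 3.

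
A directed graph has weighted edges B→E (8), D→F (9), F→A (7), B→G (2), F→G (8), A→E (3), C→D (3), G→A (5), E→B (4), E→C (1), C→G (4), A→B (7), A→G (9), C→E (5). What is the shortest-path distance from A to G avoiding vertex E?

Paths from A to G avoiding E:
A-G: 9
A-B-G: 7 + 2 = 9
The minimum is 9.

9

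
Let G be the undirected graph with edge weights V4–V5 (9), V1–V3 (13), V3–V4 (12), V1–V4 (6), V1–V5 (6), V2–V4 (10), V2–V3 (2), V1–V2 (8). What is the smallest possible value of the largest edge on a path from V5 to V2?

8

A few of the V5→V2 routes:
V5→V4→V1→V2: max(9, 6, 8) = 9
V5→V4→V2: max(9, 10) = 10
V5→V1→V4→V3→V2: max(6, 6, 12, 2) = 12
V5→V4→V3→V2: max(9, 12, 2) = 12
V5→V1→V4→V2: max(6, 6, 10) = 10
V5→V1→V2: max(6, 8) = 8
Smallest bottleneck: 8.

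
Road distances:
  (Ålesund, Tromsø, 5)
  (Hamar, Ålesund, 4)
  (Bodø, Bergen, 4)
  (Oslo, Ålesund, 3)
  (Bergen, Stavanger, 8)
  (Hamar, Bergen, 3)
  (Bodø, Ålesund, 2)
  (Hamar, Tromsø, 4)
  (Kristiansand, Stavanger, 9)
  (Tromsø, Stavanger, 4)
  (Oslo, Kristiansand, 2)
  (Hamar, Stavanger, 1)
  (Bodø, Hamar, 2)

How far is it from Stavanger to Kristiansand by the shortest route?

A few of the Stavanger→Kristiansand routes:
Stavanger → Hamar → Bodø → Ålesund → Oslo → Kristiansand: 1 + 2 + 2 + 3 + 2 = 10
Stavanger → Hamar → Tromsø → Ålesund → Oslo → Kristiansand: 1 + 4 + 5 + 3 + 2 = 15
Stavanger → Tromsø → Ålesund → Oslo → Kristiansand: 4 + 5 + 3 + 2 = 14
Stavanger → Hamar → Bergen → Bodø → Ålesund → Oslo → Kristiansand: 1 + 3 + 4 + 2 + 3 + 2 = 15
Stavanger → Hamar → Ålesund → Oslo → Kristiansand: 1 + 4 + 3 + 2 = 10
Stavanger → Kristiansand: 9
The minimum is 9.

9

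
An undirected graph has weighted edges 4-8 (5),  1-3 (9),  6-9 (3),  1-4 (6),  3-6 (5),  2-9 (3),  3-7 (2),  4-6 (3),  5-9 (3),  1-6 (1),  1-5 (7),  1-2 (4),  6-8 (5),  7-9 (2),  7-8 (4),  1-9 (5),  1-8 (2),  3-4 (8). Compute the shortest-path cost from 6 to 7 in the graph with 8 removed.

5

Some routes from 6 to 7 avoiding 8:
6 → 1 → 3 → 7: 1 + 9 + 2 = 12
6 → 1 → 5 → 9 → 7: 1 + 7 + 3 + 2 = 13
6 → 1 → 2 → 9 → 7: 1 + 4 + 3 + 2 = 10
6 → 9 → 7: 3 + 2 = 5
6 → 3 → 7: 5 + 2 = 7
6 → 1 → 9 → 7: 1 + 5 + 2 = 8
Best route has total 5.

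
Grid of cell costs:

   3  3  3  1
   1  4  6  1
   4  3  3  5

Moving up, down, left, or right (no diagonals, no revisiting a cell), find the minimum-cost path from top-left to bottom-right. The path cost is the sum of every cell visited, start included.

Best path: [0,0] -> [0,1] -> [0,2] -> [0,3] -> [1,3] -> [2,3]
Cost: 3 + 3 + 3 + 1 + 1 + 5 = 16

16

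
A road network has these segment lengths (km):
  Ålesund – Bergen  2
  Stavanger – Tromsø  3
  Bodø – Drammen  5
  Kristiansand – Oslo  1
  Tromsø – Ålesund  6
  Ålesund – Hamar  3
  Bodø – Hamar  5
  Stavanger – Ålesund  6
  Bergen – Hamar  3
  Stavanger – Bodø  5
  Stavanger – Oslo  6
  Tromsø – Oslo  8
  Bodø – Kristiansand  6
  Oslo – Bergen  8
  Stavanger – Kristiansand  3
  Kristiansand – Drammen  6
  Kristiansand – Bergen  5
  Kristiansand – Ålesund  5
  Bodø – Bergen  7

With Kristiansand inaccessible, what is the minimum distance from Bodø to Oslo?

Checking several routes:
Bodø→Bergen→Oslo: 7 + 8 = 15
Bodø→Stavanger→Tromsø→Oslo: 5 + 3 + 8 = 16
Bodø→Stavanger→Oslo: 5 + 6 = 11
Bodø→Hamar→Bergen→Oslo: 5 + 3 + 8 = 16
Best route has total 11 km.

11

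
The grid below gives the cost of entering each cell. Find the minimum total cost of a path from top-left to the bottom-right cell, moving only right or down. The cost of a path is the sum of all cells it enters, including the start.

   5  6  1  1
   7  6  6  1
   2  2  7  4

18

One optimal route is r0c0 -> r0c1 -> r0c2 -> r0c3 -> r1c3 -> r2c3.
Its cost is 5 + 6 + 1 + 1 + 1 + 4 = 18.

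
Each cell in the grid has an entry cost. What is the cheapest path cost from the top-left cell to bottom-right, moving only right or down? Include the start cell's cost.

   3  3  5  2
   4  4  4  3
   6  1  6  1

17

Path [0,0] → [0,1] → [0,2] → [0,3] → [1,3] → [2,3]: 3 + 3 + 5 + 2 + 3 + 1 = 17.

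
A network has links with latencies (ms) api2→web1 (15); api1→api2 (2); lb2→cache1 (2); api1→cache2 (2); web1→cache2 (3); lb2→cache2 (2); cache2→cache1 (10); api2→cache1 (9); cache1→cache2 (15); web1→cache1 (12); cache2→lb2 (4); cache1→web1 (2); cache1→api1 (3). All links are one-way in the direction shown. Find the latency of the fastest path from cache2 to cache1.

Paths from cache2 to cache1:
cache2 → lb2 → cache1: 4 + 2 = 6
cache2 → cache1: 10
Best route has total 6 ms.

6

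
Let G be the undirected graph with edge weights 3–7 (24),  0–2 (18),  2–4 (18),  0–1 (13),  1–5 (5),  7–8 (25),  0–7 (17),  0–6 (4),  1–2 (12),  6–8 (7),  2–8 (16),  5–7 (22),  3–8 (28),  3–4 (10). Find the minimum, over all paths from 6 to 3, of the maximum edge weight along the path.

A few of the 6→3 routes:
6 -> 0 -> 1 -> 2 -> 4 -> 3: max(4, 13, 12, 18, 10) = 18
6 -> 8 -> 2 -> 4 -> 3: max(7, 16, 18, 10) = 18
6 -> 0 -> 2 -> 4 -> 3: max(4, 18, 18, 10) = 18
The minimum achievable maximum is 18.

18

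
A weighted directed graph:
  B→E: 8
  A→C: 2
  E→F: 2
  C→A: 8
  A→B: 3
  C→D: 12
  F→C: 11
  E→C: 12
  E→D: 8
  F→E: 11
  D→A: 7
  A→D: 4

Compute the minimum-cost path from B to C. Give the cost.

Paths from B to C:
B→E→C: 8 + 12 = 20
B→E→F→C: 8 + 2 + 11 = 21
B→E→D→A→C: 8 + 8 + 7 + 2 = 25
The minimum is 20.

20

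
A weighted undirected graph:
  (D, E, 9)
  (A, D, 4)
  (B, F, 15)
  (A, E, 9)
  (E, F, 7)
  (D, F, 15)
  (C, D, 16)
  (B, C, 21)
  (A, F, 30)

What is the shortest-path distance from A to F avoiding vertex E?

Candidate routes:
A → D → F: 4 + 15 = 19
A → D → C → B → F: 4 + 16 + 21 + 15 = 56
A → F: 30
Shortest: 19.

19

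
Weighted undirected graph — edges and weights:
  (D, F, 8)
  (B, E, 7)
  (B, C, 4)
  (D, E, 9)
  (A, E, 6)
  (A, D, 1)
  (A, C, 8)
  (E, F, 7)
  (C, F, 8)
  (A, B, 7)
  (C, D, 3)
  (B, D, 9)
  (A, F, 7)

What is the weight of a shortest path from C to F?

8

Checking several routes:
C → D → A → F: 3 + 1 + 7 = 11
C → A → F: 8 + 7 = 15
C → F: 8
C → D → F: 3 + 8 = 11
Shortest: 8.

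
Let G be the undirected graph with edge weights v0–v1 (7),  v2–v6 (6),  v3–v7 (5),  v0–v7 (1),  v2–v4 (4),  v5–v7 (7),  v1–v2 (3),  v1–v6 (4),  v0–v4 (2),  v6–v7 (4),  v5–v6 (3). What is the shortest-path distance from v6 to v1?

4

Some routes from v6 to v1:
v6 → v5 → v7 → v0 → v1: 3 + 7 + 1 + 7 = 18
v6 → v7 → v0 → v1: 4 + 1 + 7 = 12
v6 → v2 → v1: 6 + 3 = 9
v6 → v2 → v4 → v0 → v1: 6 + 4 + 2 + 7 = 19
v6 → v7 → v0 → v4 → v2 → v1: 4 + 1 + 2 + 4 + 3 = 14
v6 → v1: 4
Shortest: 4.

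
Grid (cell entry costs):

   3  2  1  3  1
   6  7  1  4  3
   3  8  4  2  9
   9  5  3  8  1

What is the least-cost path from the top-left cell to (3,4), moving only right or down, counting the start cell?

22

Path [0,0] [0,1] [0,2] [1,2] [1,3] [2,3] [3,3] [3,4]: 3 + 2 + 1 + 1 + 4 + 2 + 8 + 1 = 22.
(Top row then right column would cost 23.)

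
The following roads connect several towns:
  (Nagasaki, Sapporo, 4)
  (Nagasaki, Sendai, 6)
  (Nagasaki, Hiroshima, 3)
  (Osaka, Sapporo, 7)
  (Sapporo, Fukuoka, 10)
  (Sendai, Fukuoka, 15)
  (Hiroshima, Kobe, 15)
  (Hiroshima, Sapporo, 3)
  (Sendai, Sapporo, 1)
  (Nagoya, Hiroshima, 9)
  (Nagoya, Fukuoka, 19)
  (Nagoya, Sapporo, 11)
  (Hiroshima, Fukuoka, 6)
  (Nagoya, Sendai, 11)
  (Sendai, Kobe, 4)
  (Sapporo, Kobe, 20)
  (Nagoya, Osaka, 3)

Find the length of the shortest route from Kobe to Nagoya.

Checking several routes:
Kobe - Sendai - Nagoya: 4 + 11 = 15
Kobe - Sendai - Sapporo - Nagoya: 4 + 1 + 11 = 16
Kobe - Sendai - Sapporo - Nagasaki - Hiroshima - Nagoya: 4 + 1 + 4 + 3 + 9 = 21
Kobe - Sendai - Nagasaki - Hiroshima - Nagoya: 4 + 6 + 3 + 9 = 22
Kobe - Sendai - Sapporo - Osaka - Nagoya: 4 + 1 + 7 + 3 = 15
Kobe - Sendai - Sapporo - Hiroshima - Nagoya: 4 + 1 + 3 + 9 = 17
The minimum is 15.

15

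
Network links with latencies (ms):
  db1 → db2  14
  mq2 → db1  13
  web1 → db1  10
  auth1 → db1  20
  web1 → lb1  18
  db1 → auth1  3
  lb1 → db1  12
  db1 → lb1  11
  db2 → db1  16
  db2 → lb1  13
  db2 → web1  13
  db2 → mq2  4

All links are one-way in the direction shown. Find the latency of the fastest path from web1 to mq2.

Paths from web1 to mq2:
web1→db1→db2→mq2: 10 + 14 + 4 = 28
web1→lb1→db1→db2→mq2: 18 + 12 + 14 + 4 = 48
The minimum is 28 ms.

28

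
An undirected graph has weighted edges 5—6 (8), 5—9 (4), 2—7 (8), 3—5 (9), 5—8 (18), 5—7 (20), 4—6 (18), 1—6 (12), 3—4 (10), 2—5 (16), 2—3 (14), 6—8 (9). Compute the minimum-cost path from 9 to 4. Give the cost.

Candidate routes:
9 - 5 - 8 - 6 - 4: 4 + 18 + 9 + 18 = 49
9 - 5 - 6 - 4: 4 + 8 + 18 = 30
9 - 5 - 2 - 3 - 4: 4 + 16 + 14 + 10 = 44
9 - 5 - 3 - 4: 4 + 9 + 10 = 23
9 - 5 - 7 - 2 - 3 - 4: 4 + 20 + 8 + 14 + 10 = 56
The minimum is 23.

23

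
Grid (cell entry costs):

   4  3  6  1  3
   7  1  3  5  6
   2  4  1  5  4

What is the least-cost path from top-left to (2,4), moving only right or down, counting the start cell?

Take (0,0) -> (0,1) -> (1,1) -> (1,2) -> (2,2) -> (2,3) -> (2,4) for a total of 4 + 3 + 1 + 3 + 1 + 5 + 4 = 21.
For comparison, the top-then-right route costs 27.

21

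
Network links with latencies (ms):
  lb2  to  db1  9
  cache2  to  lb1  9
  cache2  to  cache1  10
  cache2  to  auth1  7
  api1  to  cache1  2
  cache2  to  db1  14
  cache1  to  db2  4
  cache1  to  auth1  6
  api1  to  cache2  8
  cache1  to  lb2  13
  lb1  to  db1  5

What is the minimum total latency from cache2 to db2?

14

Comparing a few candidate routes:
cache2-cache1-db2: 10 + 4 = 14
cache2-auth1-cache1-db2: 7 + 6 + 4 = 17
cache2-api1-cache1-db2: 8 + 2 + 4 = 14
The minimum is 14 ms.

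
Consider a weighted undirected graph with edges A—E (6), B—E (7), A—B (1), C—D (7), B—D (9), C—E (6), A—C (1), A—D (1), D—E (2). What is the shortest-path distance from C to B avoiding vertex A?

13

Routes from C to B avoiding A:
C → E → D → B: 6 + 2 + 9 = 17
C → D → B: 7 + 9 = 16
C → D → E → B: 7 + 2 + 7 = 16
C → E → B: 6 + 7 = 13
Best route has total 13.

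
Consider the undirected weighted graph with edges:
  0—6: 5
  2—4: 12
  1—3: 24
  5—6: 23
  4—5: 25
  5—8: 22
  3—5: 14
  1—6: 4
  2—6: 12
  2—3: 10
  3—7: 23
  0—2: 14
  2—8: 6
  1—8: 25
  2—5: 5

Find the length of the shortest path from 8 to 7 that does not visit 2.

59

Some routes from 8 to 7 avoiding 2:
8-1-3-7: 25 + 24 + 23 = 72
8-5-3-7: 22 + 14 + 23 = 59
8-1-6-5-3-7: 25 + 4 + 23 + 14 + 23 = 89
The minimum is 59.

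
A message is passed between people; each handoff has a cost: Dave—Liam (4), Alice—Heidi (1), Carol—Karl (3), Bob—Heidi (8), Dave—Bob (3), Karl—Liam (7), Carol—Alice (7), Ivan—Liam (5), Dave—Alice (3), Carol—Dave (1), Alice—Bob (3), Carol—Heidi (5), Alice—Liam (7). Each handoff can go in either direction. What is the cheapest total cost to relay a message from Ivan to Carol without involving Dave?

15

Paths from Ivan to Carol avoiding Dave:
Ivan -> Liam -> Alice -> Carol: 5 + 7 + 7 = 19
Ivan -> Liam -> Alice -> Bob -> Heidi -> Carol: 5 + 7 + 3 + 8 + 5 = 28
Ivan -> Liam -> Karl -> Carol: 5 + 7 + 3 = 15
Ivan -> Liam -> Alice -> Heidi -> Carol: 5 + 7 + 1 + 5 = 18
The minimum is 15.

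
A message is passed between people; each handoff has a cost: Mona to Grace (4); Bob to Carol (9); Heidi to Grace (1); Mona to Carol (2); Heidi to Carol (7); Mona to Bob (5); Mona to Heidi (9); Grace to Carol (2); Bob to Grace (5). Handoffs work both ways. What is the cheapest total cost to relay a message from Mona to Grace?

Checking several routes:
Mona -> Grace: 4
Mona -> Carol -> Grace: 2 + 2 = 4
Mona -> Heidi -> Grace: 9 + 1 = 10
Mona -> Carol -> Heidi -> Grace: 2 + 7 + 1 = 10
Mona -> Bob -> Grace: 5 + 5 = 10
The minimum is 4.

4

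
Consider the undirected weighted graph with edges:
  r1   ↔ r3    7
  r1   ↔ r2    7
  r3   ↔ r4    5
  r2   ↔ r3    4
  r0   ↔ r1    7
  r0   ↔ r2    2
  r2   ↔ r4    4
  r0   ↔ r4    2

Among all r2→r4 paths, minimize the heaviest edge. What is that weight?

A few of the r2→r4 routes:
r2→r1→r3→r4: max(7, 7, 5) = 7
r2→r3→r1→r0→r4: max(4, 7, 7, 2) = 7
r2→r1→r0→r4: max(7, 7, 2) = 7
r2→r3→r4: max(4, 5) = 5
r2→r0→r4: max(2, 2) = 2
r2→r4: max(4) = 4
Best route has worst link 2.

2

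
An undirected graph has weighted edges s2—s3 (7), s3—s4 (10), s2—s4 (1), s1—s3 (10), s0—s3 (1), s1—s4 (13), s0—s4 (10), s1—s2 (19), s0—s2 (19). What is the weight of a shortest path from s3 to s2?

Comparing a few candidate routes:
s3 - s4 - s2: 10 + 1 = 11
s3 - s0 - s4 - s2: 1 + 10 + 1 = 12
s3 - s1 - s2: 10 + 19 = 29
s3 - s0 - s2: 1 + 19 = 20
s3 - s2: 7
s3 - s1 - s4 - s2: 10 + 13 + 1 = 24
Shortest: 7.

7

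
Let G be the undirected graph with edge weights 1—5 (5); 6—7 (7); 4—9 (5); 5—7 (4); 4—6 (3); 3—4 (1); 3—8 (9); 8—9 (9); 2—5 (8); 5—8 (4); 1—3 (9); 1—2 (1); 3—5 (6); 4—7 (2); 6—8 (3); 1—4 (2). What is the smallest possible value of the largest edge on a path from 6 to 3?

3

Some routes from 6 to 3:
6 → 8 → 5 → 3: max(3, 4, 6) = 6
6 → 8 → 5 → 7 → 4 → 3: max(3, 4, 4, 2, 1) = 4
6 → 4 → 7 → 5 → 3: max(3, 2, 4, 6) = 6
6 → 8 → 5 → 1 → 4 → 3: max(3, 4, 5, 2, 1) = 5
6 → 4 → 3: max(3, 1) = 3
The minimum achievable maximum is 3.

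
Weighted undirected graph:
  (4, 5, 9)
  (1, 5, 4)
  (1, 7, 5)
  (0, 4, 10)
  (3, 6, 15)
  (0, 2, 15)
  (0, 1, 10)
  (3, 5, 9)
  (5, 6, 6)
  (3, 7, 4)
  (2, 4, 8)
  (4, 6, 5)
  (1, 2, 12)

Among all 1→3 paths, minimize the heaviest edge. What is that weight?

5

Some routes from 1 to 3:
1 -> 0 -> 4 -> 5 -> 3: max(10, 10, 9, 9) = 10
1 -> 0 -> 4 -> 6 -> 5 -> 3: max(10, 10, 5, 6, 9) = 10
1 -> 5 -> 3: max(4, 9) = 9
1 -> 7 -> 3: max(5, 4) = 5
The minimum achievable maximum is 5.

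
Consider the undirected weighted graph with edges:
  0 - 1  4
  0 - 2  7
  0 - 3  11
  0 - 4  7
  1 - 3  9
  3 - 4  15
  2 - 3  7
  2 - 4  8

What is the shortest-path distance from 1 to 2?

11

Checking several routes:
1 - 3 - 2: 9 + 7 = 16
1 - 0 - 2: 4 + 7 = 11
1 - 0 - 3 - 2: 4 + 11 + 7 = 22
1 - 0 - 4 - 2: 4 + 7 + 8 = 19
The minimum is 11.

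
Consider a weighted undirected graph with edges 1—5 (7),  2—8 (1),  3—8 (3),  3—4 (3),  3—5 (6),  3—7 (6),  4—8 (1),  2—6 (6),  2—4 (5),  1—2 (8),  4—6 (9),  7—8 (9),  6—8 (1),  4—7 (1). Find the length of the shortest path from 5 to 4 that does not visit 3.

Some routes from 5 to 4 avoiding 3:
5-1-2-4: 7 + 8 + 5 = 20
5-1-2-6-8-4: 7 + 8 + 6 + 1 + 1 = 23
5-1-2-8-4: 7 + 8 + 1 + 1 = 17
Best route has total 17.

17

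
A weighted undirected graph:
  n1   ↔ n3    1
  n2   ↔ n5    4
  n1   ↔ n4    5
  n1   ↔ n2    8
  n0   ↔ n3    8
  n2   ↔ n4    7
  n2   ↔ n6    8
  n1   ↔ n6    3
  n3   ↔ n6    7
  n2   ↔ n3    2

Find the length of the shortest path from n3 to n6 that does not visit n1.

Candidate routes:
n3 - n2 - n6: 2 + 8 = 10
n3 - n6: 7
The minimum is 7.

7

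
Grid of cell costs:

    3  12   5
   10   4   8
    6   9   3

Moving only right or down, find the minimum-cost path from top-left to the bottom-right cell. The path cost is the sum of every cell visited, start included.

28

One optimal route is [0,0] → [1,0] → [1,1] → [1,2] → [2,2].
Its cost is 3 + 10 + 4 + 8 + 3 = 28.
For comparison, the top-then-right route costs 31.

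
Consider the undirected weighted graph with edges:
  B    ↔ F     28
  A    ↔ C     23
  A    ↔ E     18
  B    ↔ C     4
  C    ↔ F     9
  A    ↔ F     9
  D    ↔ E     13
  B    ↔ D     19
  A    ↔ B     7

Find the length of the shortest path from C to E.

Comparing a few candidate routes:
C - A - E: 23 + 18 = 41
C - B - F - A - E: 4 + 28 + 9 + 18 = 59
C - B - A - E: 4 + 7 + 18 = 29
C - F - A - B - D - E: 9 + 9 + 7 + 19 + 13 = 57
C - F - A - E: 9 + 9 + 18 = 36
C - B - D - E: 4 + 19 + 13 = 36
Best route has total 29.

29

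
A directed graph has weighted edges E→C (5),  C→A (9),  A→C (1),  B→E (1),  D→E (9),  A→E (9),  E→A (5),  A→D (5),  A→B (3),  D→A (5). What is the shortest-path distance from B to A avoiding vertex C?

Candidate routes:
B -> E -> A: 1 + 5 = 6
The minimum is 6.

6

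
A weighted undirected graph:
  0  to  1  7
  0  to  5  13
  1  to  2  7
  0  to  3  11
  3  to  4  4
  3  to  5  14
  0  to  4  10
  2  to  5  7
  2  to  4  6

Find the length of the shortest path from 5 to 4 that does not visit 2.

Candidate routes:
5 - 0 - 4: 13 + 10 = 23
5 - 0 - 3 - 4: 13 + 11 + 4 = 28
5 - 3 - 4: 14 + 4 = 18
5 - 3 - 0 - 4: 14 + 11 + 10 = 35
Shortest: 18.

18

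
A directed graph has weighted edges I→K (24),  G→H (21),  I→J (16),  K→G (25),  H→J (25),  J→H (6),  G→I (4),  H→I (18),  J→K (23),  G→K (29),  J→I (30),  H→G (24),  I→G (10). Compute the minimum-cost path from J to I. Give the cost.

24

Paths from J to I:
J → K → G → H → I: 23 + 25 + 21 + 18 = 87
J → I: 30
J → K → G → I: 23 + 25 + 4 = 52
J → H → I: 6 + 18 = 24
J → H → G → I: 6 + 24 + 4 = 34
Best route has total 24.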